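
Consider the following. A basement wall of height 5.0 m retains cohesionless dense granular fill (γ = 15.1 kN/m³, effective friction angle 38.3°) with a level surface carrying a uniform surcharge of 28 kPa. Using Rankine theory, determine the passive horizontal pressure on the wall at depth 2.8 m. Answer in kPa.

299 kPa

K_p = (1 + sin φ)/(1 − sin φ) = 4.260.
σ_v = γz + q = 15.1 × 2.8 + 28 = 70.28 kPa.
σ_h = K_p σ_v = 4.260 × 70.28 = 299.4 kPa.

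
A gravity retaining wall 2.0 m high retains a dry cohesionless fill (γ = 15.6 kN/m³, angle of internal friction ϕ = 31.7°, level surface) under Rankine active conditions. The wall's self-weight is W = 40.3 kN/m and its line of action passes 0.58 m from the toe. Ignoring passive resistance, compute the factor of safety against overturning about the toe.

3.61

K_a = tan²(45° − 31.7°/2) = 0.3111.
P_a = ½K_aγH² = 0.5×0.3111×15.6×2.0² = 9.705 kN/m, acting at H/3 = 0.6667 m above the base.
Overturning moment M_o = P_a × H/3 = 9.705 × 0.6667 = 6.470.
Resisting moment M_r = W × 0.58 = 40.3 × 0.58 = 23.37.
FS_overturning = M_r/M_o = 23.37/6.470 = 3.613.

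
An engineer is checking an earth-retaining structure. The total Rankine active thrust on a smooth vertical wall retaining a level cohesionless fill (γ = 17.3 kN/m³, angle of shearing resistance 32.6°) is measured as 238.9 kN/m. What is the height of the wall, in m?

K_a = 0.2997. P_a = ½ K_a γ H² ⇒ H = √(2P_a/(K_a γ)).
H = √(2×238.9/(0.2997×17.3)) = 9.599 m.

9.60 m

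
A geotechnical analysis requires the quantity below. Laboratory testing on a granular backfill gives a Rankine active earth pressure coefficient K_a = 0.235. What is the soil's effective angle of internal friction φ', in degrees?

38.3°

K_a = tan²(45° − φ/2) ⇒ 45° − φ/2 = arctan(√0.235) = 25.86°.
φ = 2(45° − 25.86°) = 38.27°.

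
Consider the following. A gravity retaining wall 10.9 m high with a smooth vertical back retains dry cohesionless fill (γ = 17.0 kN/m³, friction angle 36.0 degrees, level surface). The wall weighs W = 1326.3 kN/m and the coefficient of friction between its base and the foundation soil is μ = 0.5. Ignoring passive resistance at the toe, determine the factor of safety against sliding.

2.53

K_a = tan²(45° − 36.0°/2) = 0.2596.
P_a = ½K_aγH² = 0.5×0.2596×17.0×10.9² = 262.2 kN/m, acting at H/3 = 3.633 m above the base.
FS_sliding = μW / P_a = 0.5×1326.3 / 262.2 = 2.529.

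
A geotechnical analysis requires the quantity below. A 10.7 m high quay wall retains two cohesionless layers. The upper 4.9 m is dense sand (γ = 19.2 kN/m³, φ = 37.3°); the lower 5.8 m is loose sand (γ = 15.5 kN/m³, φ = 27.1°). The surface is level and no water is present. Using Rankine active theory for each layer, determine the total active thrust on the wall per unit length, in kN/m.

K_a1 = tan²(45°−37.3°/2) = 0.2453; K_a2 = tan²(45°−27.1°/2) = 0.3741.
Layer 1: σ at base = K_a1 γ₁ h₁ = 23.08 kPa; P₁ = ½×23.08×4.9 = 56.55.
Layer 2: σ_v at top = γ₁h₁ = 94.08; σ_h top = K_a2×94.08 = 35.19; σ_h base = K_a2×(94.08+15.5×5.8) = 68.82.
P₂ = ½(35.19+68.82)×5.8 = 301.6. Total P_a = 56.55+301.6 = 358.2 kN/m.

358 kN/m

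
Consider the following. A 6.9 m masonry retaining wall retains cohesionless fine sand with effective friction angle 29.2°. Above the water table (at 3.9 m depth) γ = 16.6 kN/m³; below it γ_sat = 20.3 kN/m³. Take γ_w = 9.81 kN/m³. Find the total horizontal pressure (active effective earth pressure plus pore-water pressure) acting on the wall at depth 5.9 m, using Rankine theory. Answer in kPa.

49.1 kPa

K_a = (1 − sin φ)/(1 + sin φ) = 0.3442.
γ' = 20.3 − 9.81 = 10.49 kN/m³.
Effective vertical stress at 5.9 m: σ'_v = 16.6×3.9 + 10.49×2.00 = 85.72 kPa.
σ'_h = K_a σ'_v = 0.3442 × 85.72 = 29.51 kPa; u = γ_w × 2.00 = 19.62 kPa.
Total σ_h = 29.51 + 19.62 = 49.13 kPa.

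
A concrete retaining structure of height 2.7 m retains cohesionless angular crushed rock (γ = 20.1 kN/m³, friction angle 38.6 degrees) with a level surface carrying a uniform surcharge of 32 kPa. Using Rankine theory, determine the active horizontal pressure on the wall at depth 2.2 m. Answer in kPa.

17.7 kPa

K_a = (1 − sin φ)/(1 + sin φ) = 0.2316.
σ_v = γz + q = 20.1 × 2.2 + 32 = 76.22 kPa.
σ_h = K_a σ_v = 0.2316 × 76.22 = 17.65 kPa.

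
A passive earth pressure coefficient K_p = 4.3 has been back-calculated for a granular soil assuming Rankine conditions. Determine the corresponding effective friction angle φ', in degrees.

K_p = (1+sin φ)/(1−sin φ) ⇒ sin φ = (K_p − 1)/(K_p + 1) = 0.6226.
φ = arcsin(0.6226) = 38.51°.

38.5°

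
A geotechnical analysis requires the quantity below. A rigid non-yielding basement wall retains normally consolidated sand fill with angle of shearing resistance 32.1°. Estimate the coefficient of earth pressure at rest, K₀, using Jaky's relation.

K₀ = 1 − sin φ' = 1 − sin 32.1° = 0.4686.

0.469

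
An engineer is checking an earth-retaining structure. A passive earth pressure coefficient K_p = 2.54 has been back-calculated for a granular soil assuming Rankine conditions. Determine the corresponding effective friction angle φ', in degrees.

25.8°

K_p = (1+sin φ)/(1−sin φ) ⇒ sin φ = (K_p − 1)/(K_p + 1) = 0.4350.
φ = arcsin(0.4350) = 25.79°.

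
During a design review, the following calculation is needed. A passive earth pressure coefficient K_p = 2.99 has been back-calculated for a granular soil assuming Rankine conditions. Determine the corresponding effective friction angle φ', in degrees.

29.9°

K_p = (1+sin φ)/(1−sin φ) ⇒ sin φ = (K_p − 1)/(K_p + 1) = 0.4987.
φ = arcsin(0.4987) = 29.92°.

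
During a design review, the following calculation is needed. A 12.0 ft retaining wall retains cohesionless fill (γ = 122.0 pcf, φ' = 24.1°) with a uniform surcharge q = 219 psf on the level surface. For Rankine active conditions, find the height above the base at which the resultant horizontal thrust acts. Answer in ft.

K_a = 0.4201.
Triangular part P₁ = ½K_aγH² = 3690 at H/3 = 4.000 ft; rectangular part P₂ = K_a q H = 1104 at H/2 = 6.000 ft.
ȳ = (P₁·4.000 + P₂·6.000)/(P₁+P₂) = 4.461 ft.

4.46 ft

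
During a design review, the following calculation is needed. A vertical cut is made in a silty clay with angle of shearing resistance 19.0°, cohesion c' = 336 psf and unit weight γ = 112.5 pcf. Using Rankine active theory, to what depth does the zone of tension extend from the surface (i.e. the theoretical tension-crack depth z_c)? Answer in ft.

K_a = tan²(45° − 19.0°/2) = 0.5088; √K_a = 0.7133.
The active pressure is zero where K_a γ z = 2c√K_a, so z_c = 2c/(γ√K_a) = 2×336/(112.5×0.7133) = 8.374 ft.

8.37 ft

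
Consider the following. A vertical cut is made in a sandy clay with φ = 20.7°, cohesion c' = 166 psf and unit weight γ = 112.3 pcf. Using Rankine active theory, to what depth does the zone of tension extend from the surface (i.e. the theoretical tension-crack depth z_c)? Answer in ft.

4.28 ft

K_a = tan²(45° − 20.7°/2) = 0.4777; √K_a = 0.6911.
The active pressure is zero where K_a γ z = 2c√K_a, so z_c = 2c/(γ√K_a) = 2×166/(112.3×0.6911) = 4.278 ft.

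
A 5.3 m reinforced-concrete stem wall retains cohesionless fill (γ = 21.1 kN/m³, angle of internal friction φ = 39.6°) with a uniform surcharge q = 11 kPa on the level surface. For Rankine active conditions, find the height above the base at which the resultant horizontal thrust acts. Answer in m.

K_a = 0.2214.
Triangular part P₁ = ½K_aγH² = 65.62 at H/3 = 1.767 m; rectangular part P₂ = K_a q H = 12.91 at H/2 = 2.650 m.
ȳ = (P₁·1.767 + P₂·2.650)/(P₁+P₂) = 1.912 m.

1.91 m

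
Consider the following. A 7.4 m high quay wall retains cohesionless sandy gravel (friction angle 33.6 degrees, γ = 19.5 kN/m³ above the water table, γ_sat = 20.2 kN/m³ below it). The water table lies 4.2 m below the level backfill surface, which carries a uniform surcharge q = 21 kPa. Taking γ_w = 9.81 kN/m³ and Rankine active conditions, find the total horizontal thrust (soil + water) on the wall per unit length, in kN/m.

K_a = tan²(45° − φ/2) = 0.2875.
γ' = 20.2 − 9.81 = 10.39 kN/m³. h₂ = H − d_w = 3.2 m.
σ'_h: at surface K_a·q = 6.038; at WT K_a(q+γd_w) = 29.58; at base K_a(q+γd_w+γ'h₂) = 39.14 kPa.
P₁ = ½(6.038+29.58)×4.2 = 74.81; P₂ = ½(29.58+39.14)×3.2 = 110.0; P_w = ½γ_w h₂² = 50.23.
Total = 74.81+110.0+50.23 = 235.0 kN/m.

235 kN/m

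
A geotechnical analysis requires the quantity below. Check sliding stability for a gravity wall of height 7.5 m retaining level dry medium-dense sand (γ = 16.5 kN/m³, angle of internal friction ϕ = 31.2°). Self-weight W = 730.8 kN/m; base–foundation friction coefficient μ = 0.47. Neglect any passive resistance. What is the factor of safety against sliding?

K_a = tan²(45° − 31.2°/2) = 0.3175.
P_a = ½K_aγH² = 0.5×0.3175×16.5×7.5² = 147.3 kN/m, acting at H/3 = 2.500 m above the base.
FS_sliding = μW / P_a = 0.47×730.8 / 147.3 = 2.331.

2.33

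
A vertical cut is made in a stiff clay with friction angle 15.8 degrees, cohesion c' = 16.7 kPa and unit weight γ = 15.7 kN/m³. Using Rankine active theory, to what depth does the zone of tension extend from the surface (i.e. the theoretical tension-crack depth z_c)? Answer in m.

K_a = tan²(45° − 15.8°/2) = 0.5720; √K_a = 0.7563.
The active pressure is zero where K_a γ z = 2c√K_a, so z_c = 2c/(γ√K_a) = 2×16.7/(15.7×0.7563) = 2.813 m.

2.81 m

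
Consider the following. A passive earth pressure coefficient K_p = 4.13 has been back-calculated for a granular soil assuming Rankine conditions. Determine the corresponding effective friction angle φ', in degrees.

K_p = (1+sin φ)/(1−sin φ) ⇒ sin φ = (K_p − 1)/(K_p + 1) = 0.6101.
φ = arcsin(0.6101) = 37.60°.

37.6°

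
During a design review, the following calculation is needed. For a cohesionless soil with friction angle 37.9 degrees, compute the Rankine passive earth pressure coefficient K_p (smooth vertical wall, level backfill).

K_p = (1 + sin φ)/(1 − sin φ) = tan²(45° + 37.9°/2) = 4.185.

4.19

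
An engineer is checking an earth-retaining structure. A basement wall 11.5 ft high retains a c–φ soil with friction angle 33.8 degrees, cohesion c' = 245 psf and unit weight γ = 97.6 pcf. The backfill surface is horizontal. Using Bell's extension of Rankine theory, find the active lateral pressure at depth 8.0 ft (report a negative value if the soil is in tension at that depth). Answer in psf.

-39.0 psf

K_a = (1 − sin φ)/(1 + sin φ) = 0.2851.
σ_a = K_a γ z − 2c√K_a = 0.2851×97.6×8.0 − 2×245×0.5340 = -39.03 psf.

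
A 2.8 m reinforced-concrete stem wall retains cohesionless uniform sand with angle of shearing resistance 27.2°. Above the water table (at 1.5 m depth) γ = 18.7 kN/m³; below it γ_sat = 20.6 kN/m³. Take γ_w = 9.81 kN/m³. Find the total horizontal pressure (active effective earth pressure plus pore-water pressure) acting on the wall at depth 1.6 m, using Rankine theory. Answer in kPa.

K_a = (1 − sin φ)/(1 + sin φ) = 0.3726.
γ' = 20.6 − 9.81 = 10.79 kN/m³.
Effective vertical stress at 1.6 m: σ'_v = 18.7×1.5 + 10.79×0.100 = 29.13 kPa.
σ'_h = K_a σ'_v = 0.3726 × 29.13 = 10.85 kPa; u = γ_w × 0.100 = 0.9810 kPa.
Total σ_h = 10.85 + 0.9810 = 11.83 kPa.

11.8 kPa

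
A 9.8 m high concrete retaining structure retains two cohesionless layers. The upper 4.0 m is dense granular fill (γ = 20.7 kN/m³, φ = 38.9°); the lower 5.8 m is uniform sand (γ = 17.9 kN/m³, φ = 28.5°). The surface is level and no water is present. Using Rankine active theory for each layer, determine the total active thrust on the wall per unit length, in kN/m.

K_a1 = tan²(45°−38.9°/2) = 0.2285; K_a2 = tan²(45°−28.5°/2) = 0.3540.
Layer 1: σ at base = K_a1 γ₁ h₁ = 18.92 kPa; P₁ = ½×18.92×4.0 = 37.84.
Layer 2: σ_v at top = γ₁h₁ = 82.80; σ_h top = K_a2×82.80 = 29.31; σ_h base = K_a2×(82.80+17.9×5.8) = 66.05.
P₂ = ½(29.31+66.05)×5.8 = 276.5. Total P_a = 37.84+276.5 = 314.4 kN/m.

314 kN/m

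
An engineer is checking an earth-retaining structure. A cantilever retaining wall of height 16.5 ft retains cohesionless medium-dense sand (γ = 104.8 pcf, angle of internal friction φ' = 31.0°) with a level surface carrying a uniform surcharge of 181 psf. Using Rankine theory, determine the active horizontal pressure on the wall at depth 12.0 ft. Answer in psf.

K_a = (1 − sin φ)/(1 + sin φ) = 0.3201.
σ_v = γz + q = 104.8 × 12.0 + 181 = 1439 psf.
σ_h = K_a σ_v = 0.3201 × 1439 = 460.5 psf.

460 psf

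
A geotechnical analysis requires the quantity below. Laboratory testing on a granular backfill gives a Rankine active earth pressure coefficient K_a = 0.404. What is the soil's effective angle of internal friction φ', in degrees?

25.1°

K_a = tan²(45° − φ/2) ⇒ 45° − φ/2 = arctan(√0.404) = 32.44°.
φ = 2(45° − 32.44°) = 25.12°.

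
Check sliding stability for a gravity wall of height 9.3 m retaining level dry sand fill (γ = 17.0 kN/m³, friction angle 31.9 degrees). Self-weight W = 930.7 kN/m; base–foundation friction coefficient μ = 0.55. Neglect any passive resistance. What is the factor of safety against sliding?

2.26

K_a = tan²(45° − 31.9°/2) = 0.3085.
P_a = ½K_aγH² = 0.5×0.3085×17.0×9.3² = 226.8 kN/m, acting at H/3 = 3.100 m above the base.
FS_sliding = μW / P_a = 0.55×930.7 / 226.8 = 2.257.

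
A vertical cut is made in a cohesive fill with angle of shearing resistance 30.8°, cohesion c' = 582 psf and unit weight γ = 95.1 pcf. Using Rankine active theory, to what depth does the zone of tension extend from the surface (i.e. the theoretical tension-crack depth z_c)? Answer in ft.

21.5 ft

K_a = tan²(45° − 30.8°/2) = 0.3227; √K_a = 0.5681.
The active pressure is zero where K_a γ z = 2c√K_a, so z_c = 2c/(γ√K_a) = 2×582/(95.1×0.5681) = 21.55 ft.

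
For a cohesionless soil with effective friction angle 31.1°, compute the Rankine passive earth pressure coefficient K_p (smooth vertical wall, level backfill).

3.14

K_p = (1 + sin φ)/(1 − sin φ) = tan²(45° + 31.1°/2) = 3.137.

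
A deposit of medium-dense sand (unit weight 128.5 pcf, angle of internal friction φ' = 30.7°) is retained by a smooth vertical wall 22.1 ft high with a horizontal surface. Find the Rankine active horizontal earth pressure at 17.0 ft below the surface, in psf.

K_a = (1 − sin φ)/(1 + sin φ) = 0.3240.
σ_h = K_a γ z = 0.3240 × 128.5 × 17.0 = 707.8 psf.

708 psf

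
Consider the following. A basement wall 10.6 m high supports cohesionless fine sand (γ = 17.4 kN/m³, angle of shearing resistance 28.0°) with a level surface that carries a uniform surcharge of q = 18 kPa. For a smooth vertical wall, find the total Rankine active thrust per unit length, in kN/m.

K_a = tan²(45° − φ/2) = 0.3610.
Soil triangle: ½ K_a γ H² = 0.5×0.3610×17.4×10.6² = 352.9 kN/m.
Surcharge rectangle: K_a q H = 0.3610×18×10.6 = 68.89 kN/m.
Total = 352.9 + 68.89 = 421.8 kN/m.

422 kN/m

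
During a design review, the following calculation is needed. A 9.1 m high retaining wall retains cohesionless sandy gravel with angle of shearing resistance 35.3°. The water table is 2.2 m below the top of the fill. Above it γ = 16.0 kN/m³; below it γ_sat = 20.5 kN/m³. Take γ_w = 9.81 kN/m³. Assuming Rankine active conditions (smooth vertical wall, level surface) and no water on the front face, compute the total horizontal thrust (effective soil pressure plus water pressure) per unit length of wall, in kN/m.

K_a = tan²(45° − φ/2) = 0.2675.
γ' = 20.5 − 9.81 = 10.69 kN/m³. Depth below WT = 6.9 m.
σ'_h at WT = K_a γ d_w = 9.417 kPa; at base = 9.417 + K_a γ' × 6.9 = 29.15 kPa.
P₁ (0–2.2 m) = ½×9.417×2.2 = 10.36. P₂ (2.2–9.1 m) = ½(9.417+29.15)×6.9 = 133.1.
P_w = ½ γ_w h₂² = 0.5×9.81×6.9² = 233.5. Total = 10.36+133.1+233.5 = 376.9 kN/m.

377 kN/m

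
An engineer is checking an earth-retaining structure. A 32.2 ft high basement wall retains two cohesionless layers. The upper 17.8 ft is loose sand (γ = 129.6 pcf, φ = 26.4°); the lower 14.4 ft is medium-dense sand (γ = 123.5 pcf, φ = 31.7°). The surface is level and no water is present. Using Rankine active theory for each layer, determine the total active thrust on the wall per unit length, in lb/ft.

K_a1 = tan²(45°−26.4°/2) = 0.3844; K_a2 = tan²(45°−31.7°/2) = 0.3111.
Layer 1: σ at base = K_a1 γ₁ h₁ = 886.8 psf; P₁ = ½×886.8×17.8 = 7893.
Layer 2: σ_v at top = γ₁h₁ = 2307; σ_h top = K_a2×2307 = 717.6; σ_h base = K_a2×(2307+123.5×14.4) = 1271.
P₂ = ½(717.6+1271)×14.4 = 14320. Total P_a = 7893+14320 = 22210 lb/ft.

22200 lb/ft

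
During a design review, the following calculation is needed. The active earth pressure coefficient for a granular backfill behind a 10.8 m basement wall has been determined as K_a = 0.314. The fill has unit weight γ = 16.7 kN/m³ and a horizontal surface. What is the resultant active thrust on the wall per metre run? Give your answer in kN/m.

306 kN/m

P = ½ K_a γ H² = 0.5 × 0.314 × 16.7 × 10.8² = 305.8 kN/m.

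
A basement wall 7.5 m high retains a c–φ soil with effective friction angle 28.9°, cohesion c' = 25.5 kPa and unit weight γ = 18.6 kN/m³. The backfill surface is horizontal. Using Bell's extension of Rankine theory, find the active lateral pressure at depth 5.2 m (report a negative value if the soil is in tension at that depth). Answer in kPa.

K_a = (1 − sin φ)/(1 + sin φ) = 0.3484.
σ_a = K_a γ z − 2c√K_a = 0.3484×18.6×5.2 − 2×25.5×0.5902 = 3.592 kPa.

3.59 kPa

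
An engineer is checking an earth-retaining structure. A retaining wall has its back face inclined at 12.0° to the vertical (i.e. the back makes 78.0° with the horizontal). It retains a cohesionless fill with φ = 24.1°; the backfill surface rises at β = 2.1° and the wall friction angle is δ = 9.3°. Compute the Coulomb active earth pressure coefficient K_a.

0.494

K_a = sin²(α+φ) / [sin²α · sin(α−δ) · (1 + √{sin(φ+δ)sin(φ−β) / (sin(α−δ)sin(α+β))})²].
With α = 78.0°, φ = 24.1°, δ = 9.3°, β = 2.1°: K_a = 0.4936.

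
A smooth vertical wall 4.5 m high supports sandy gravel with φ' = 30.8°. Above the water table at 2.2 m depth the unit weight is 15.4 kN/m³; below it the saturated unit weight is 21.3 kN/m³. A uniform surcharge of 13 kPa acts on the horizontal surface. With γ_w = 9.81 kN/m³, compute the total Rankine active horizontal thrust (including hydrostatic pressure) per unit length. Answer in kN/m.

K_a = tan²(45° − φ/2) = 0.3227.
γ' = 21.3 − 9.81 = 11.49 kN/m³. h₂ = H − d_w = 2.3 m.
σ'_h: at surface K_a·q = 4.195; at WT K_a(q+γd_w) = 15.13; at base K_a(q+γd_w+γ'h₂) = 23.66 kPa.
P₁ = ½(4.195+15.13)×2.2 = 21.26; P₂ = ½(15.13+23.66)×2.3 = 44.60; P_w = ½γ_w h₂² = 25.95.
Total = 21.26+44.60+25.95 = 91.81 kN/m.

91.8 kN/m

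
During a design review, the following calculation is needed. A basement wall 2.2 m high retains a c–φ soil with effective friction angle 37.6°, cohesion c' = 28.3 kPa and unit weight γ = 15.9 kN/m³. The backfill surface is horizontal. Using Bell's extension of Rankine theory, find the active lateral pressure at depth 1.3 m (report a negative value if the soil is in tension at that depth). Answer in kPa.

-22.8 kPa

K_a = (1 − sin φ)/(1 + sin φ) = 0.2421.
σ_a = K_a γ z − 2c√K_a = 0.2421×15.9×1.3 − 2×28.3×0.4921 = -22.85 kPa.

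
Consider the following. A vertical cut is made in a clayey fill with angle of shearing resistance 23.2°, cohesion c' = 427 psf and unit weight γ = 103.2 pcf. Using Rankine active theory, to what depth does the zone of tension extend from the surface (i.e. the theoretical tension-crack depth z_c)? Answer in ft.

K_a = tan²(45° − 23.2°/2) = 0.4348; √K_a = 0.6594.
The active pressure is zero where K_a γ z = 2c√K_a, so z_c = 2c/(γ√K_a) = 2×427/(103.2×0.6594) = 12.55 ft.

12.5 ft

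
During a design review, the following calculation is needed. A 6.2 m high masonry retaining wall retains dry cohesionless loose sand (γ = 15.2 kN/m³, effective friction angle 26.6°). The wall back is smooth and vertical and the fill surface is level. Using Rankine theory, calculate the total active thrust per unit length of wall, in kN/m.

K_a = tan²(45° − φ/2) = 0.3814.
P_a = ½ K_a γ H² = 0.5 × 0.3814 × 15.2 × 6.2² = 111.4 kN/m.

111 kN/m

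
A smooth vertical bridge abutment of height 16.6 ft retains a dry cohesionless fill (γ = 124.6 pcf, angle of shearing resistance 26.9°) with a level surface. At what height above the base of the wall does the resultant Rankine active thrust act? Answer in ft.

K_a = 0.3770.
The pressure distribution is triangular, so the resultant acts at H/3 above the base = 16.6/3 = 5.533 ft.

5.53 ft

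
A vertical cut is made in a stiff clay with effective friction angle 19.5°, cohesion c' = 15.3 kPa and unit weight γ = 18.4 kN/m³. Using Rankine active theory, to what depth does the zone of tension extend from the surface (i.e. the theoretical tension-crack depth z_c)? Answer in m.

K_a = tan²(45° − 19.5°/2) = 0.4995; √K_a = 0.7067.
The active pressure is zero where K_a γ z = 2c√K_a, so z_c = 2c/(γ√K_a) = 2×15.3/(18.4×0.7067) = 2.353 m.

2.35 m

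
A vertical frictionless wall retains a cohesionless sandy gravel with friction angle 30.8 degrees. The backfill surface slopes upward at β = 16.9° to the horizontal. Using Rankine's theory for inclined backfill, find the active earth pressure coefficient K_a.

K_a = cos β · (cos β − √(cos²β − cos²φ)) / (cos β + √(cos²β − cos²φ)).
cos β = 0.9568, cos φ = 0.8590, √(cos²β − cos²φ) = 0.4215.
K_a = 0.9568 × (0.9568 − 0.4215)/(0.9568 + 0.4215) = 0.3716.

0.372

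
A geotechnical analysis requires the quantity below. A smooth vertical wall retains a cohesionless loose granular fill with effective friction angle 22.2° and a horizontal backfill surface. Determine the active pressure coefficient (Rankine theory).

0.452

K_a = (1 − sin φ)/(1 + sin φ) = (1 − sin 22.2°)/(1 + sin 22.2°) = 0.4515.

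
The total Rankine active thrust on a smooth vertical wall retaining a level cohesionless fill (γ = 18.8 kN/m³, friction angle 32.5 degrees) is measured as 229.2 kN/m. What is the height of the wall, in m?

9.00 m

K_a = 0.3010. P_a = ½ K_a γ H² ⇒ H = √(2P_a/(K_a γ)).
H = √(2×229.2/(0.3010×18.8)) = 9.001 m.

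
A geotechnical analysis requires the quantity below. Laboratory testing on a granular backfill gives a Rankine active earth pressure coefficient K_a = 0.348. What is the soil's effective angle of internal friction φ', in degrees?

K_a = tan²(45° − φ/2) ⇒ 45° − φ/2 = arctan(√0.348) = 30.54°.
φ = 2(45° − 30.54°) = 28.93°.

28.9°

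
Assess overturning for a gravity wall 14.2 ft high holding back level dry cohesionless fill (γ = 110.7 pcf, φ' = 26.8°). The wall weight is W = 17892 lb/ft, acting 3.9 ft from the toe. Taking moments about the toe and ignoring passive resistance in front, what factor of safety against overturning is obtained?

3.49

K_a = tan²(45° − 26.8°/2) = 0.3785.
P_a = ½K_aγH² = 0.5×0.3785×110.7×14.2² = 4224 lb/ft, acting at H/3 = 4.733 ft above the base.
Overturning moment M_o = P_a × H/3 = 4224 × 4.733 = 19990.
Resisting moment M_r = W × 3.9 = 17892 × 3.9 = 69780.
FS_overturning = M_r/M_o = 69780/19990 = 3.490.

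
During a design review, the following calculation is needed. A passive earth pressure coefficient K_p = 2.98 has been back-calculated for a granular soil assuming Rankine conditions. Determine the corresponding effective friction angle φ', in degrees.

K_p = (1+sin φ)/(1−sin φ) ⇒ sin φ = (K_p − 1)/(K_p + 1) = 0.4975.
φ = arcsin(0.4975) = 29.83°.

29.8°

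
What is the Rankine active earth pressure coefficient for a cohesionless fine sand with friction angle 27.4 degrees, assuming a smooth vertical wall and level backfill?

0.370

K_a = (1 − sin φ)/(1 + sin φ) = (1 − sin 27.4°)/(1 + sin 27.4°) = 0.3697.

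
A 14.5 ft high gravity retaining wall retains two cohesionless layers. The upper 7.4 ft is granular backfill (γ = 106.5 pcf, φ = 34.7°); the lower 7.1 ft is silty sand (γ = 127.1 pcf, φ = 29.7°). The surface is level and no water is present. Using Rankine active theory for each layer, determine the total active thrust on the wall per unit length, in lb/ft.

K_a1 = tan²(45°−34.7°/2) = 0.2745; K_a2 = tan²(45°−29.7°/2) = 0.3374.
Layer 1: σ at base = K_a1 γ₁ h₁ = 216.3 psf; P₁ = ½×216.3×7.4 = 800.3.
Layer 2: σ_v at top = γ₁h₁ = 788.1; σ_h top = K_a2×788.1 = 265.9; σ_h base = K_a2×(788.1+127.1×7.1) = 570.3.
P₂ = ½(265.9+570.3)×7.1 = 2969. Total P_a = 800.3+2969 = 3769 lb/ft.

3770 lb/ft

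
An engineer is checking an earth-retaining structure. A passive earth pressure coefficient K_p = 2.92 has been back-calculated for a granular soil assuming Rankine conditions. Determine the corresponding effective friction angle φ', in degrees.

29.3°

K_p = (1+sin φ)/(1−sin φ) ⇒ sin φ = (K_p − 1)/(K_p + 1) = 0.4898.
φ = arcsin(0.4898) = 29.33°.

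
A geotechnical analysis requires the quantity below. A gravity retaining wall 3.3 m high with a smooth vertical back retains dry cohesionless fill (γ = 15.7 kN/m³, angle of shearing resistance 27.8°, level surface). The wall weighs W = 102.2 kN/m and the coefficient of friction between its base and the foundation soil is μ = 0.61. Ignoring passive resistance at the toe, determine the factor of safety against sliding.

K_a = tan²(45° − 27.8°/2) = 0.3639.
P_a = ½K_aγH² = 0.5×0.3639×15.7×3.3² = 31.11 kN/m, acting at H/3 = 1.100 m above the base.
FS_sliding = μW / P_a = 0.61×102.2 / 31.11 = 2.004.

2.00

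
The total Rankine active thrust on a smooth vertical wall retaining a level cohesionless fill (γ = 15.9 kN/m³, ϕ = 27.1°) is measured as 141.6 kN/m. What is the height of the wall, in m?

K_a = 0.3741. P_a = ½ K_a γ H² ⇒ H = √(2P_a/(K_a γ)).
H = √(2×141.6/(0.3741×15.9)) = 6.900 m.

6.90 m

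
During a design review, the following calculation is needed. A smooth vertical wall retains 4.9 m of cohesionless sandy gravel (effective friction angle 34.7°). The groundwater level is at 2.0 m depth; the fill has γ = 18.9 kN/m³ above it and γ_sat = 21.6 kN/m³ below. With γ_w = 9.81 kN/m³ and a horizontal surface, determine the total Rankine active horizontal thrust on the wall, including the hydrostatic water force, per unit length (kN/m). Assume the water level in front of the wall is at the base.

95.3 kN/m

K_a = tan²(45° − φ/2) = 0.2745.
γ' = 21.6 − 9.81 = 11.79 kN/m³. Depth below WT = 2.9 m.
σ'_h at WT = K_a γ d_w = 10.37 kPa; at base = 10.37 + K_a γ' × 2.9 = 19.76 kPa.
P₁ (0–2.0 m) = ½×10.37×2.0 = 10.37. P₂ (2.0–4.9 m) = ½(10.37+19.76)×2.9 = 43.69.
P_w = ½ γ_w h₂² = 0.5×9.81×2.9² = 41.25. Total = 10.37+43.69+41.25 = 95.32 kN/m.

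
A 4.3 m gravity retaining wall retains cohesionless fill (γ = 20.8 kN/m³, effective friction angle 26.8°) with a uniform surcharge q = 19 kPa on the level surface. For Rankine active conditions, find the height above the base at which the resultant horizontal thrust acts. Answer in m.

1.65 m

K_a = 0.3785.
Triangular part P₁ = ½K_aγH² = 72.78 at H/3 = 1.433 m; rectangular part P₂ = K_a q H = 30.92 at H/2 = 2.150 m.
ȳ = (P₁·1.433 + P₂·2.150)/(P₁+P₂) = 1.647 m.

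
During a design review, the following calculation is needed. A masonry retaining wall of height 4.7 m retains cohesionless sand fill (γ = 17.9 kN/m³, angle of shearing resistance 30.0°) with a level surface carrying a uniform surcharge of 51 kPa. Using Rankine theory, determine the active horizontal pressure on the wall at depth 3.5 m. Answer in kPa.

37.9 kPa

K_a = (1 − sin φ)/(1 + sin φ) = 0.3333.
σ_v = γz + q = 17.9 × 3.5 + 51 = 113.6 kPa.
σ_h = K_a σ_v = 0.3333 × 113.6 = 37.88 kPa.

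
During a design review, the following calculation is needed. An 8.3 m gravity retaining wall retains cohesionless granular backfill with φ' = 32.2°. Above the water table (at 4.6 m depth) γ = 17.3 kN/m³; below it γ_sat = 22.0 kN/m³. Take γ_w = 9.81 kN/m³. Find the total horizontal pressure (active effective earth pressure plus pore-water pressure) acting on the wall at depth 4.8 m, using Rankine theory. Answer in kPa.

27.0 kPa

K_a = (1 − sin φ)/(1 + sin φ) = 0.3047.
γ' = 22.0 − 9.81 = 12.19 kN/m³.
Effective vertical stress at 4.8 m: σ'_v = 17.3×4.6 + 12.19×0.200 = 82.02 kPa.
σ'_h = K_a σ'_v = 0.3047 × 82.02 = 24.99 kPa; u = γ_w × 0.200 = 1.962 kPa.
Total σ_h = 24.99 + 1.962 = 26.96 kPa.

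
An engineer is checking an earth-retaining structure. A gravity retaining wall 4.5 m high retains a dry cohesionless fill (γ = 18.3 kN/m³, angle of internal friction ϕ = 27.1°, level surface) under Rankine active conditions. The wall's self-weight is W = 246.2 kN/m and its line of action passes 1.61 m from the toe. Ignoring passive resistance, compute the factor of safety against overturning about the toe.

3.81

K_a = tan²(45° − 27.1°/2) = 0.3741.
P_a = ½K_aγH² = 0.5×0.3741×18.3×4.5² = 69.31 kN/m, acting at H/3 = 1.500 m above the base.
Overturning moment M_o = P_a × H/3 = 69.31 × 1.500 = 104.0.
Resisting moment M_r = W × 1.61 = 246.2 × 1.61 = 396.4.
FS_overturning = M_r/M_o = 396.4/104.0 = 3.813.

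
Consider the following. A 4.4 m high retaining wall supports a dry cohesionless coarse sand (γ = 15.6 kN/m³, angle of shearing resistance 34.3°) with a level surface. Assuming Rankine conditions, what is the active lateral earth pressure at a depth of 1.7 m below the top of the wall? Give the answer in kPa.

K_a = (1 − sin φ)/(1 + sin φ) = 0.2792.
σ_h = K_a γ z = 0.2792 × 15.6 × 1.7 = 7.403 kPa.

7.40 kPa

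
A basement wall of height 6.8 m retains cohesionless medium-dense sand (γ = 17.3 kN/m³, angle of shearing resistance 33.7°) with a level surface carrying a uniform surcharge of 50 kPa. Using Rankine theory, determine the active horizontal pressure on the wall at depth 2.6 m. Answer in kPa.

27.2 kPa

K_a = (1 − sin φ)/(1 + sin φ) = 0.2863.
σ_v = γz + q = 17.3 × 2.6 + 50 = 94.98 kPa.
σ_h = K_a σ_v = 0.2863 × 94.98 = 27.19 kPa.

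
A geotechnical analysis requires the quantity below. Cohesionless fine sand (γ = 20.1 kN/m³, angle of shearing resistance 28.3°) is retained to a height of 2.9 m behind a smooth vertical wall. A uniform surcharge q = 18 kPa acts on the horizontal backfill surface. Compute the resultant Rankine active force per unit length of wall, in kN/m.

48.8 kN/m

K_a = tan²(45° − φ/2) = 0.3568.
Soil triangle: ½ K_a γ H² = 0.5×0.3568×20.1×2.9² = 30.15 kN/m.
Surcharge rectangle: K_a q H = 0.3568×18×2.9 = 18.62 kN/m.
Total = 30.15 + 18.62 = 48.78 kN/m.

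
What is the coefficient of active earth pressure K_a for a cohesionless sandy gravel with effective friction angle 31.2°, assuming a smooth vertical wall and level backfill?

K_a = (1 − sin φ)/(1 + sin φ) = (1 − sin 31.2°)/(1 + sin 31.2°) = 0.3175.

0.317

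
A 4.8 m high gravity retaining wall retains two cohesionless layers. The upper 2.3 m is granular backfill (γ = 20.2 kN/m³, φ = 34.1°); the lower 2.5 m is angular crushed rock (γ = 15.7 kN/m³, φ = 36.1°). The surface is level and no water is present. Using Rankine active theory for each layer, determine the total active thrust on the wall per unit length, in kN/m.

57.7 kN/m

K_a1 = tan²(45°−34.1°/2) = 0.2815; K_a2 = tan²(45°−36.1°/2) = 0.2585.
Layer 1: σ at base = K_a1 γ₁ h₁ = 13.08 kPa; P₁ = ½×13.08×2.3 = 15.04.
Layer 2: σ_v at top = γ₁h₁ = 46.46; σ_h top = K_a2×46.46 = 12.01; σ_h base = K_a2×(46.46+15.7×2.5) = 22.16.
P₂ = ½(12.01+22.16)×2.5 = 42.71. Total P_a = 15.04+42.71 = 57.75 kN/m.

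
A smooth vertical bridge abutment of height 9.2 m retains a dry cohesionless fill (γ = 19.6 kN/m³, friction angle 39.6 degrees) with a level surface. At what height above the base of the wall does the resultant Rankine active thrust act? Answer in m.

3.07 m

K_a = 0.2214.
The pressure distribution is triangular, so the resultant acts at H/3 above the base = 9.2/3 = 3.067 m.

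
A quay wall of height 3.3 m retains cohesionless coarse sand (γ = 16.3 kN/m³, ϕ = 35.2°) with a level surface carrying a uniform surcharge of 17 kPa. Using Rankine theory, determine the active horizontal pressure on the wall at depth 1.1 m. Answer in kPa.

9.39 kPa

K_a = (1 − sin φ)/(1 + sin φ) = 0.2687.
σ_v = γz + q = 16.3 × 1.1 + 17 = 34.93 kPa.
σ_h = K_a σ_v = 0.2687 × 34.93 = 9.385 kPa.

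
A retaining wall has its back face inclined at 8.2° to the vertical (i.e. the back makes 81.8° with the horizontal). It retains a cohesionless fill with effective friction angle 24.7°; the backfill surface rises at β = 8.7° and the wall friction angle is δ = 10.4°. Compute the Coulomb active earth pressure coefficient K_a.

0.499

K_a = sin²(α+φ) / [sin²α · sin(α−δ) · (1 + √{sin(φ+δ)sin(φ−β) / (sin(α−δ)sin(α+β))})²].
With α = 81.8°, φ = 24.7°, δ = 10.4°, β = 8.7°: K_a = 0.4988.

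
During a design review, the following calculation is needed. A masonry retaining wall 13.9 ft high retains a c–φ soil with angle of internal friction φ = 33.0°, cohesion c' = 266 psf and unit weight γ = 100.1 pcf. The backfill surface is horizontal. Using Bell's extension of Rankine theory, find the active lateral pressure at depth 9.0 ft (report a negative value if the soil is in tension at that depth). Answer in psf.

K_a = (1 − sin φ)/(1 + sin φ) = 0.2948.
σ_a = K_a γ z − 2c√K_a = 0.2948×100.1×9.0 − 2×266×0.5430 = -23.27 psf.

-23.3 psf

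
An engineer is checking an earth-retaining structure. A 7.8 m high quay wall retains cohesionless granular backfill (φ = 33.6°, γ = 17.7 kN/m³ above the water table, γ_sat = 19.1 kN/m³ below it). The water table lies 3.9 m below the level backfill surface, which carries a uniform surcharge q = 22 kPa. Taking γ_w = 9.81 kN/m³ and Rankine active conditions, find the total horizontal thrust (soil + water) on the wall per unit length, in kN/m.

K_a = tan²(45° − φ/2) = 0.2875.
γ' = 19.1 − 9.81 = 9.290 kN/m³. h₂ = H − d_w = 3.9 m.
σ'_h: at surface K_a·q = 6.325; at WT K_a(q+γd_w) = 26.17; at base K_a(q+γd_w+γ'h₂) = 36.59 kPa.
P₁ = ½(6.325+26.17)×3.9 = 63.37; P₂ = ½(26.17+36.59)×3.9 = 122.4; P_w = ½γ_w h₂² = 74.61.
Total = 63.37+122.4+74.61 = 260.4 kN/m.

260 kN/m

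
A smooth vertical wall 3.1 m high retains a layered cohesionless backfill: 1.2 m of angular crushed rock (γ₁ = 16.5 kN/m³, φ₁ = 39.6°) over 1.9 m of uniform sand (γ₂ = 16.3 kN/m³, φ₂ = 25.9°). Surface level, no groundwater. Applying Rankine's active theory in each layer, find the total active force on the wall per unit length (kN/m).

28.9 kN/m

K_a1 = tan²(45°−39.6°/2) = 0.2214; K_a2 = tan²(45°−25.9°/2) = 0.3920.
Layer 1: σ at base = K_a1 γ₁ h₁ = 4.384 kPa; P₁ = ½×4.384×1.2 = 2.631.
Layer 2: σ_v at top = γ₁h₁ = 19.80; σ_h top = K_a2×19.80 = 7.761; σ_h base = K_a2×(19.80+16.3×1.9) = 19.90.
P₂ = ½(7.761+19.90)×1.9 = 26.28. Total P_a = 2.631+26.28 = 28.91 kN/m.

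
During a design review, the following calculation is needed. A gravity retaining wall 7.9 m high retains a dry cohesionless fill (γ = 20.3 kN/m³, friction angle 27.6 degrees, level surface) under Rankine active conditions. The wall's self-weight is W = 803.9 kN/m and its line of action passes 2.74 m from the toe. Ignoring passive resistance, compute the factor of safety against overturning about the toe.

3.60

K_a = tan²(45° − 27.6°/2) = 0.3668.
P_a = ½K_aγH² = 0.5×0.3668×20.3×7.9² = 232.3 kN/m, acting at H/3 = 2.633 m above the base.
Overturning moment M_o = P_a × H/3 = 232.3 × 2.633 = 611.8.
Resisting moment M_r = W × 2.74 = 803.9 × 2.74 = 2203.
FS_overturning = M_r/M_o = 2203/611.8 = 3.600.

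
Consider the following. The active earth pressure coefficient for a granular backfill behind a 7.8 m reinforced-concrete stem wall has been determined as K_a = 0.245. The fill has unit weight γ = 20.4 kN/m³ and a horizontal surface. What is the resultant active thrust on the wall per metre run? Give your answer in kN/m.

P = ½ K_a γ H² = 0.5 × 0.245 × 20.4 × 7.8² = 152.0 kN/m.

152 kN/m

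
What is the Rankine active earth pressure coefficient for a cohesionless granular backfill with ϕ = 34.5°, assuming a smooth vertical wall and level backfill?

K_a = tan²(45° − φ/2) = tan²(27.75°) = 0.2768.

0.277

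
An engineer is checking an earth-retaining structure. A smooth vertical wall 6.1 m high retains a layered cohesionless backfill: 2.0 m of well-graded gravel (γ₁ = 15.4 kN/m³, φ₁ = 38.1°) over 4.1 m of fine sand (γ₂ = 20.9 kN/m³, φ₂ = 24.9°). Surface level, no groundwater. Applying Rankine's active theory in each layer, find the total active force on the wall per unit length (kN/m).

130 kN/m

K_a1 = tan²(45°−38.1°/2) = 0.2368; K_a2 = tan²(45°−24.9°/2) = 0.4074.
Layer 1: σ at base = K_a1 γ₁ h₁ = 7.294 kPa; P₁ = ½×7.294×2.0 = 7.294.
Layer 2: σ_v at top = γ₁h₁ = 30.80; σ_h top = K_a2×30.80 = 12.55; σ_h base = K_a2×(30.80+20.9×4.1) = 47.46.
P₂ = ½(12.55+47.46)×4.1 = 123.0. Total P_a = 7.294+123.0 = 130.3 kN/m.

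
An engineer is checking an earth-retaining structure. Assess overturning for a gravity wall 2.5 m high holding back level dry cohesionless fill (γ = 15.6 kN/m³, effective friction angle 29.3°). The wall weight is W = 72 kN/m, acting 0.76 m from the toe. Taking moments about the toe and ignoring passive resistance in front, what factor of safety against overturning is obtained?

3.93

K_a = tan²(45° − 29.3°/2) = 0.3428.
P_a = ½K_aγH² = 0.5×0.3428×15.6×2.5² = 16.71 kN/m, acting at H/3 = 0.8333 m above the base.
Overturning moment M_o = P_a × H/3 = 16.71 × 0.8333 = 13.93.
Resisting moment M_r = W × 0.76 = 72 × 0.76 = 54.72.
FS_overturning = M_r/M_o = 54.72/13.93 = 3.929.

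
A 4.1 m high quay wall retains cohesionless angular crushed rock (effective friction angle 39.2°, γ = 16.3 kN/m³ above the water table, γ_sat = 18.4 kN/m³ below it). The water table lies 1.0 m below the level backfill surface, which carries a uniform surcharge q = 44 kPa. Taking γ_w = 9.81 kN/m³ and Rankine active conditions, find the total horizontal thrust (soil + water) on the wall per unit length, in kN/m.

K_a = tan²(45° − φ/2) = 0.2255.
γ' = 18.4 − 9.81 = 8.590 kN/m³. h₂ = H − d_w = 3.1 m.
σ'_h: at surface K_a·q = 9.921; at WT K_a(q+γd_w) = 13.60; at base K_a(q+γd_w+γ'h₂) = 19.60 kPa.
P₁ = ½(9.921+13.60)×1.0 = 11.76; P₂ = ½(13.60+19.60)×3.1 = 51.45; P_w = ½γ_w h₂² = 47.14.
Total = 11.76+51.45+47.14 = 110.3 kN/m.

110 kN/m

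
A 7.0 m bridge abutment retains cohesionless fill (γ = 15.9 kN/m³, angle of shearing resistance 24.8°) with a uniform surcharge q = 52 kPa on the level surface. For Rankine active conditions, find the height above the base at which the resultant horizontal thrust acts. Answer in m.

K_a = 0.4090.
Triangular part P₁ = ½K_aγH² = 159.3 at H/3 = 2.333 m; rectangular part P₂ = K_a q H = 148.9 at H/2 = 3.500 m.
ȳ = (P₁·2.333 + P₂·3.500)/(P₁+P₂) = 2.897 m.

2.90 m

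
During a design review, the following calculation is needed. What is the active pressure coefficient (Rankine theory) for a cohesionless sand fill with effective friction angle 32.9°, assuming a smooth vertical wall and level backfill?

0.296

K_a = tan²(45° − φ/2) = tan²(28.55°) = 0.2960.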